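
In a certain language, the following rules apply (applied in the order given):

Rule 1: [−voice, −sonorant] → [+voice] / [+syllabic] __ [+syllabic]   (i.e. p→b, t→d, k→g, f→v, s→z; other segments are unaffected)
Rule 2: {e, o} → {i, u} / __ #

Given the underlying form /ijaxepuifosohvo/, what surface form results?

Rule 1 (intervocalic voicing): /p/ is a voiceless obstruent between vowels /e/ and /u/, so it voices to [b]. /f/ is a voiceless obstruent between vowels /i/ and /o/, so it voices to [v]. /s/ is a voiceless obstruent between vowels /o/ and /o/, so it voices to [z]. /ijaxepuifosohvo/ → ijaxebuivozohvo.
Rule 2 (final vowel raising): /o/ is a mid vowel in word-final position, so it raises to [u]. /ijaxebuivozohvo/ → ijaxebuivozohvu.

ijaxebuivozohvu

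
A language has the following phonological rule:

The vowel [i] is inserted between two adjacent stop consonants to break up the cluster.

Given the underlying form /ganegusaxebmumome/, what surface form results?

No segment of /ganegusaxebmumome/ meets the structural description of the rule, so the form surfaces unchanged.

ganegusaxebmumome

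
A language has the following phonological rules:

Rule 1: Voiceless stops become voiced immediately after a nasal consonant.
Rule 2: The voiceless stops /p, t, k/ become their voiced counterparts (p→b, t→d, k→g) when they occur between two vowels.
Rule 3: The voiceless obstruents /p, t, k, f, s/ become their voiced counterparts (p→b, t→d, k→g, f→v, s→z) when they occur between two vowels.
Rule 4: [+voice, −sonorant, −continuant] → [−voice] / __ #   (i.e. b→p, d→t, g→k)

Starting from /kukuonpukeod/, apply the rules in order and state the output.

Rule 1 (post-nasal voicing): /p/ is a voiceless stop immediately after the nasal /n/, so it voices to [b]. /kukuonpukeod/ → kukuonbukeod.
Rule 2 (intervocalic voicing): /k/ is a voiceless stop between vowels /u/ and /u/, so it voices to [g]. /k/ is a voiceless stop between vowels /u/ and /e/, so it voices to [g]. /kukuonbukeod/ → kuguonbugeod.
Rule 3 (intervocalic voicing): no segment meets the environment; /kuguonbugeod/ is unchanged.
Rule 4 (final devoicing): /d/ is a voiced stop in word-final position, so it devoices to [t]. /kuguonbugeod/ → kuguonbugeot.

kuguonbugeot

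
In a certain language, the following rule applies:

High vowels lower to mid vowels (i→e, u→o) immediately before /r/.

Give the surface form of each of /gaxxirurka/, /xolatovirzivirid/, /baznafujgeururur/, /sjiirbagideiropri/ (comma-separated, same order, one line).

gaxxerorka, xolatoverziverid, baznafujgeororor, sjierbagideeropri

/gaxxirurka/: /i/ is a high vowel immediately before /r/, so it lowers to [e]. /u/ is a high vowel immediately before /r/, so it lowers to [o]. → [gaxxerorka].
/xolatovirzivirid/: /i/ is a high vowel immediately before /r/, so it lowers to [e]. /i/ is a high vowel immediately before /r/, so it lowers to [e]. → [xolatoverziverid].
/baznafujgeururur/: /u/ is a high vowel immediately before /r/, so it lowers to [o]. /u/ is a high vowel immediately before /r/, so it lowers to [o]. /u/ is a high vowel immediately before /r/, so it lowers to [o]. → [baznafujgeororor].
/sjiirbagideiropri/: /i/ is a high vowel immediately before /r/, so it lowers to [e]. /i/ is a high vowel immediately before /r/, so it lowers to [e]. → [sjierbagideeropri].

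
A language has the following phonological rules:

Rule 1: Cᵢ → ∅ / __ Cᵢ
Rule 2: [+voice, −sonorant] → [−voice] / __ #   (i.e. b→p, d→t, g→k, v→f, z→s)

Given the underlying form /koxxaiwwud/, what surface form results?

koxaiwut

Rule 1 (degemination): /xx/ is a geminate; the first /x/ deletes. /ww/ is a geminate; the first /w/ deletes. /koxxaiwwud/ → koxaiwud.
Rule 2 (final devoicing): /d/ is a voiced obstruent in word-final position, so it devoices to [t]. /koxaiwud/ → koxaiwut.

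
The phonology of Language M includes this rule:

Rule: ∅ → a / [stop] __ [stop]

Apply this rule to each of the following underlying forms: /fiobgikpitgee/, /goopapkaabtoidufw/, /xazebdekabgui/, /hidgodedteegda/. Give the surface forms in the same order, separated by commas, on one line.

/fiobgikpitgee/: /b/ and /g/ form a stop–stop cluster, so [a] is inserted between them. /k/ and /p/ form a stop–stop cluster, so [a] is inserted between them. /t/ and /g/ form a stop–stop cluster, so [a] is inserted between them. → [fiobagikapitagee].
/goopapkaabtoidufw/: /p/ and /k/ form a stop–stop cluster, so [a] is inserted between them. /b/ and /t/ form a stop–stop cluster, so [a] is inserted between them. → [goopapakaabatoidufw].
/xazebdekabgui/: /b/ and /d/ form a stop–stop cluster, so [a] is inserted between them. /b/ and /g/ form a stop–stop cluster, so [a] is inserted between them. → [xazebadekabagui].
/hidgodedteegda/: /d/ and /g/ form a stop–stop cluster, so [a] is inserted between them. /d/ and /t/ form a stop–stop cluster, so [a] is inserted between them. /g/ and /d/ form a stop–stop cluster, so [a] is inserted between them. → [hidagodedateegada].

fiobagikapitagee, goopapakaabatoidufw, xazebadekabagui, hidagodedateegada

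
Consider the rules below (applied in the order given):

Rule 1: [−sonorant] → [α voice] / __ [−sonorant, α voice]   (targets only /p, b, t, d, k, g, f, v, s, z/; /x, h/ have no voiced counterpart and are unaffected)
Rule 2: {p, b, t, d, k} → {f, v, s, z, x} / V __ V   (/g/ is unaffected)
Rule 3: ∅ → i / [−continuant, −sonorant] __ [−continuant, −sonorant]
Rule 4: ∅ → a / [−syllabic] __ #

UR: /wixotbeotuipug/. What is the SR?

Rule 1 (regressive voicing assimilation): /t/ precedes the voiced obstruent /b/, so it voices to [d] by assimilation. /wixotbeotuipug/ → wixodbeotuipug.
Rule 2 (intervocalic spirantization): /t/ is a stop between vowels /o/ and /u/, so it spirantizes to the fricative [s]. /p/ is a stop between vowels /i/ and /u/, so it spirantizes to the fricative [f]. /wixodbeotuipug/ → wixodbeosuifug.
Rule 3 (stop-cluster i-epenthesis): /d/ and /b/ form a stop–stop cluster, so [i] is inserted between them. /wixodbeosuifug/ → wixodibeosuifug.
Rule 4 (final a-epenthesis): the form ends in the consonant /g/, so [a] is inserted word-finally. /wixodibeosuifug/ → wixodibeosuifuga.

wixodibeosuifuga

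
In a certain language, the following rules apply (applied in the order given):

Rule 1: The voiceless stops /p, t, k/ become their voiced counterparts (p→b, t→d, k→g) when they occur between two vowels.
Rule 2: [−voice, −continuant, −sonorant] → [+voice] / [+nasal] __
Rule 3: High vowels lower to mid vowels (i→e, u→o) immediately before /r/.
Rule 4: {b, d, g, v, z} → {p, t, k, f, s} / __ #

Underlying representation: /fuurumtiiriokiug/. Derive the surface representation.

Rule 1 (intervocalic voicing): /k/ is a voiceless stop between vowels /o/ and /i/, so it voices to [g]. /fuurumtiiriokiug/ → fuurumtiiriogiug.
Rule 2 (post-nasal voicing): /t/ is a voiceless stop immediately after the nasal /m/, so it voices to [d]. /fuurumtiiriogiug/ → fuurumdiiriogiug.
Rule 3 (pre-rhotic lowering): /u/ is a high vowel immediately before /r/, so it lowers to [o]. /i/ is a high vowel immediately before /r/, so it lowers to [e]. /fuurumdiiriogiug/ → fuorumdieriogiug.
Rule 4 (final devoicing): /g/ is a voiced obstruent in word-final position, so it devoices to [k]. /fuorumdieriogiug/ → fuorumdieriogiuk.

fuorumdieriogiuk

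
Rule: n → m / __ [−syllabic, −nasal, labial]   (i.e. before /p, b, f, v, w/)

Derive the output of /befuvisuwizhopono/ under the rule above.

befuvisuwizhopono

No segment of /befuvisuwizhopono/ meets the structural description of the rule, so the form surfaces unchanged.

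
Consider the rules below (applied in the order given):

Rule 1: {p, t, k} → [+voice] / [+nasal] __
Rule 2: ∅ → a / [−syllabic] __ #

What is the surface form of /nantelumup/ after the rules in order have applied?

nandelumupa

Rule 1 (post-nasal voicing): /t/ is a voiceless stop immediately after the nasal /n/, so it voices to [d]. /nantelumup/ → nandelumup.
Rule 2 (final a-epenthesis): the form ends in the consonant /p/, so [a] is inserted word-finally. /nandelumup/ → nandelumupa.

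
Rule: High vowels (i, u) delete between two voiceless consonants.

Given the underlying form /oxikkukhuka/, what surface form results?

oxkkkhka

/i/ is a high vowel flanked by voiceless consonants /x/ and /k/, so it deletes.
/u/ is a high vowel flanked by voiceless consonants /k/ and /k/, so it deletes.
/u/ is a high vowel flanked by voiceless consonants /h/ and /k/, so it deletes.
Surface form: [oxkkkhka].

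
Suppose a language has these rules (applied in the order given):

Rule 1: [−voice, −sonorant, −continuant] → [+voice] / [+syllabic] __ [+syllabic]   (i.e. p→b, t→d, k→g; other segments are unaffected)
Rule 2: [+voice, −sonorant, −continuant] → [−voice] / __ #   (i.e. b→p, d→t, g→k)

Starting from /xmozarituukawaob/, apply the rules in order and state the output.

Rule 1 (intervocalic voicing): /t/ is a voiceless stop between vowels /i/ and /u/, so it voices to [d]. /k/ is a voiceless stop between vowels /u/ and /a/, so it voices to [g]. /xmozarituukawaob/ → xmozariduugawaob.
Rule 2 (final devoicing): /b/ is a voiced stop in word-final position, so it devoices to [p]. /xmozariduugawaob/ → xmozariduugawaop.

xmozariduugawaop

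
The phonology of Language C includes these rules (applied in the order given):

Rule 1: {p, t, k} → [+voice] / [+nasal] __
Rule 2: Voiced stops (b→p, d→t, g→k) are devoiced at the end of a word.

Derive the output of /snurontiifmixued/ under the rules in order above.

Rule 1 (post-nasal voicing): /t/ is a voiceless stop immediately after the nasal /n/, so it voices to [d]. /snurontiifmixued/ → snurondiifmixued.
Rule 2 (final devoicing): /d/ is a voiced stop in word-final position, so it devoices to [t]. /snurondiifmixued/ → snurondiifmixuet.

snurondiifmixuet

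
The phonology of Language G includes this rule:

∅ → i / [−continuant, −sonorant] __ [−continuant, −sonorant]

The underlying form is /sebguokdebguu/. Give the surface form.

/b/ and /g/ form a stop–stop cluster, so [i] is inserted between them.
/k/ and /d/ form a stop–stop cluster, so [i] is inserted between them.
/b/ and /g/ form a stop–stop cluster, so [i] is inserted between them.
Surface form: [sebiguokidebiguu].

sebiguokidebiguu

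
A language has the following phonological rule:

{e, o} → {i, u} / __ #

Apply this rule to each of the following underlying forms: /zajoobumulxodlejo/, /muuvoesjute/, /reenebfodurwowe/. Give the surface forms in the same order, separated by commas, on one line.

/zajoobumulxodlejo/: /o/ is a mid vowel in word-final position, so it raises to [u]. → [zajoobumulxodleju].
/muuvoesjute/: /e/ is a mid vowel in word-final position, so it raises to [i]. → [muuvoesjuti].
/reenebfodurwowe/: /e/ is a mid vowel in word-final position, so it raises to [i]. → [reenebfodurwowi].

zajoobumulxodleju, muuvoesjuti, reenebfodurwowi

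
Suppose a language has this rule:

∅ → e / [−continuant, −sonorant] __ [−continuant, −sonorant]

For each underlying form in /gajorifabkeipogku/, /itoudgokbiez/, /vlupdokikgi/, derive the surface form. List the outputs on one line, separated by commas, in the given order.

/gajorifabkeipogku/: /b/ and /k/ form a stop–stop cluster, so [e] is inserted between them. /g/ and /k/ form a stop–stop cluster, so [e] is inserted between them. → [gajorifabekeipogeku].
/itoudgokbiez/: /d/ and /g/ form a stop–stop cluster, so [e] is inserted between them. /k/ and /b/ form a stop–stop cluster, so [e] is inserted between them. → [itoudegokebiez].
/vlupdokikgi/: /p/ and /d/ form a stop–stop cluster, so [e] is inserted between them. /k/ and /g/ form a stop–stop cluster, so [e] is inserted between them. → [vlupedokikegi].

gajorifabekeipogeku, itoudegokebiez, vlupedokikegi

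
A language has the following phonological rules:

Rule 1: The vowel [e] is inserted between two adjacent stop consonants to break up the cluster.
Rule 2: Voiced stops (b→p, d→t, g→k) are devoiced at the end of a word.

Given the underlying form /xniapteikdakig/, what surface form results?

Rule 1 (stop-cluster e-epenthesis): /p/ and /t/ form a stop–stop cluster, so [e] is inserted between them. /k/ and /d/ form a stop–stop cluster, so [e] is inserted between them. /xniapteikdakig/ → xniapeteikedakig.
Rule 2 (final devoicing): /g/ is a voiced stop in word-final position, so it devoices to [k]. /xniapeteikedakig/ → xniapeteikedakik.

xniapeteikedakik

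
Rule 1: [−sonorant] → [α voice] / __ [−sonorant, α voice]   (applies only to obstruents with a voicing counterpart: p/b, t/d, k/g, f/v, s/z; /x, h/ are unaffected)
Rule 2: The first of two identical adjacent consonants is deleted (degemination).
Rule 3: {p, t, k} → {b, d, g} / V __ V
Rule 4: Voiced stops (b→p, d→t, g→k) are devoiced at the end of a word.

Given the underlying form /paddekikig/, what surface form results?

padegigik

Rule 1 (regressive voicing assimilation): no segment meets the environment; /paddekikig/ is unchanged.
Rule 2 (degemination): /dd/ is a geminate; the first /d/ deletes. /paddekikig/ → padekikig.
Rule 3 (intervocalic voicing): /k/ is a voiceless stop between vowels /e/ and /i/, so it voices to [g]. /k/ is a voiceless stop between vowels /i/ and /i/, so it voices to [g]. /padekikig/ → padegigig.
Rule 4 (final devoicing): /g/ is a voiced stop in word-final position, so it devoices to [k]. /padegigig/ → padegigik.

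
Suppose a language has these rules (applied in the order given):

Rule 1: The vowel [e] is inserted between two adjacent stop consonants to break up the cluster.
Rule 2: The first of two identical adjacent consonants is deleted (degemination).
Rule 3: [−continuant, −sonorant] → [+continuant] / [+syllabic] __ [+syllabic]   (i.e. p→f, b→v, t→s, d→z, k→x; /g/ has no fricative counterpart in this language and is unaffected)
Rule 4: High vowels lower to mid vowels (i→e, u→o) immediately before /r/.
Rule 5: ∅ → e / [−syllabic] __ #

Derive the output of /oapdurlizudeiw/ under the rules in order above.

Rule 1 (stop-cluster e-epenthesis): /p/ and /d/ form a stop–stop cluster, so [e] is inserted between them. /oapdurlizudeiw/ → oapedurlizudeiw.
Rule 2 (degemination): no segment meets the environment; /oapedurlizudeiw/ is unchanged.
Rule 3 (intervocalic spirantization): /p/ is a stop between vowels /a/ and /e/, so it spirantizes to the fricative [f]. /d/ is a stop between vowels /e/ and /u/, so it spirantizes to the fricative [z]. /d/ is a stop between vowels /u/ and /e/, so it spirantizes to the fricative [z]. /oapedurlizudeiw/ → oafezurlizuzeiw.
Rule 4 (pre-rhotic lowering): /u/ is a high vowel immediately before /r/, so it lowers to [o]. /oafezurlizuzeiw/ → oafezorlizuzeiw.
Rule 5 (final e-epenthesis): the form ends in the consonant /w/, so [e] is inserted word-finally. /oafezorlizuzeiw/ → oafezorlizuzeiwe.

oafezorlizuzeiwe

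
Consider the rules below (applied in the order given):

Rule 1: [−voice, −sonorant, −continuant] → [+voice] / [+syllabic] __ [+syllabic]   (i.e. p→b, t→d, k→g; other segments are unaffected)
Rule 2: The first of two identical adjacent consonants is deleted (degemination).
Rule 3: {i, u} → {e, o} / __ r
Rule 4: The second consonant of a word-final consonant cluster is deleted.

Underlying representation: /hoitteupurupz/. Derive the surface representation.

Rule 1 (intervocalic voicing): /p/ is a voiceless stop between vowels /u/ and /u/, so it voices to [b]. /hoitteupurupz/ → hoitteuburupz.
Rule 2 (degemination): /tt/ is a geminate; the first /t/ deletes. /hoitteuburupz/ → hoiteuburupz.
Rule 3 (pre-rhotic lowering): /u/ is a high vowel immediately before /r/, so it lowers to [o]. /hoiteuburupz/ → hoiteuborupz.
Rule 4 (final cluster simplification): /z/ is the second consonant of a word-final cluster /pz/, so it deletes. /hoiteuborupz/ → hoiteuborup.

hoiteuborup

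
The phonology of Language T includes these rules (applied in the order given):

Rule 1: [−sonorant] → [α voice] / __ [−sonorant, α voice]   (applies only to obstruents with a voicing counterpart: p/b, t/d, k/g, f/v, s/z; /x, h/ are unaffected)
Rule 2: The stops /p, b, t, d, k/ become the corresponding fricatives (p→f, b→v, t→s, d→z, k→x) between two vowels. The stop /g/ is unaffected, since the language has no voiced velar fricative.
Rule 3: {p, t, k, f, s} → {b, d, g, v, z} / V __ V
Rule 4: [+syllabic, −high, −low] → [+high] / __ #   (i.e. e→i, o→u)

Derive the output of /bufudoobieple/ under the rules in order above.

buvuzooviepli

Rule 1 (regressive voicing assimilation): no segment meets the environment; /bufudoobieple/ is unchanged.
Rule 2 (intervocalic spirantization): /d/ is a stop between vowels /u/ and /o/, so it spirantizes to the fricative [z]. /b/ is a stop between vowels /o/ and /i/, so it spirantizes to the fricative [v]. /bufudoobieple/ → bufuzoovieple.
Rule 3 (intervocalic voicing): /f/ is a voiceless obstruent between vowels /u/ and /u/, so it voices to [v]. /bufuzoovieple/ → buvuzoovieple.
Rule 4 (final vowel raising): /e/ is a mid vowel in word-final position, so it raises to [i]. /buvuzoovieple/ → buvuzooviepli.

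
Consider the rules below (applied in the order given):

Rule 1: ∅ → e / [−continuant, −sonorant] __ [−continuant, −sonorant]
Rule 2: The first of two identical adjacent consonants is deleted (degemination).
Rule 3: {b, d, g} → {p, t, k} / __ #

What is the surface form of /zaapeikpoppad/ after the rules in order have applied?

Rule 1 (stop-cluster e-epenthesis): /k/ and /p/ form a stop–stop cluster, so [e] is inserted between them. /p/ and /p/ form a stop–stop cluster, so [e] is inserted between them. /zaapeikpoppad/ → zaapeikepopepad.
Rule 2 (degemination): no segment meets the environment; /zaapeikepopepad/ is unchanged.
Rule 3 (final devoicing): /d/ is a voiced stop in word-final position, so it devoices to [t]. /zaapeikepopepad/ → zaapeikepopepat.

zaapeikepopepat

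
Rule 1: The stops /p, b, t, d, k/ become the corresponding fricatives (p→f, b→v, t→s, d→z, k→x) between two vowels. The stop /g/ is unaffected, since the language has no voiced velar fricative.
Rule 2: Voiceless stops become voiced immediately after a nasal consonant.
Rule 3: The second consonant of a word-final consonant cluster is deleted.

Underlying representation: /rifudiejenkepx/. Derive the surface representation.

rifuziejengep

Rule 1 (intervocalic spirantization): /d/ is a stop between vowels /u/ and /i/, so it spirantizes to the fricative [z]. /rifudiejenkepx/ → rifuziejenkepx.
Rule 2 (post-nasal voicing): /k/ is a voiceless stop immediately after the nasal /n/, so it voices to [g]. /rifuziejenkepx/ → rifuziejengepx.
Rule 3 (final cluster simplification): /x/ is the second consonant of a word-final cluster /px/, so it deletes. /rifuziejengepx/ → rifuziejengep.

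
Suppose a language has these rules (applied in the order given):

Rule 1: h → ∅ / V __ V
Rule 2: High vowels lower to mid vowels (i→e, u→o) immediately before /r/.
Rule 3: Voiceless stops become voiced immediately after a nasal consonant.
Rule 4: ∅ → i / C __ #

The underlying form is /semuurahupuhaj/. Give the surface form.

semuoraupuaji

Rule 1 (intervocalic h-deletion): /h/ occurs between vowels /a/ and /u/, so it deletes. /h/ occurs between vowels /u/ and /a/, so it deletes. /semuurahupuhaj/ → semuuraupuaj.
Rule 2 (pre-rhotic lowering): /u/ is a high vowel immediately before /r/, so it lowers to [o]. /semuuraupuaj/ → semuoraupuaj.
Rule 3 (post-nasal voicing): no segment meets the environment; /semuoraupuaj/ is unchanged.
Rule 4 (final i-epenthesis): the form ends in the consonant /j/, so [i] is inserted word-finally. /semuoraupuaj/ → semuoraupuaji.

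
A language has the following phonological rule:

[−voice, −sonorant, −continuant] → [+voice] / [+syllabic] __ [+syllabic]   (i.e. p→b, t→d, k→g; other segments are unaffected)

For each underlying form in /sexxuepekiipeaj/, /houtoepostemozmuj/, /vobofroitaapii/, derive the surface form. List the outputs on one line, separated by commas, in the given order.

/sexxuepekiipeaj/: /p/ is a voiceless stop between vowels /e/ and /e/, so it voices to [b]. /k/ is a voiceless stop between vowels /e/ and /i/, so it voices to [g]. /p/ is a voiceless stop between vowels /i/ and /e/, so it voices to [b]. → [sexxuebegiibeaj].
/houtoepostemozmuj/: /t/ is a voiceless stop between vowels /u/ and /o/, so it voices to [d]. /p/ is a voiceless stop between vowels /e/ and /o/, so it voices to [b]. → [houdoebostemozmuj].
/vobofroitaapii/: /t/ is a voiceless stop between vowels /i/ and /a/, so it voices to [d]. /p/ is a voiceless stop between vowels /a/ and /i/, so it voices to [b]. → [vobofroidaabii].

sexxuebegiibeaj, houdoebostemozmuj, vobofroidaabii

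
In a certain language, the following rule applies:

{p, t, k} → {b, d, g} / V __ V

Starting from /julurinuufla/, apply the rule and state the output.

No segment of /julurinuufla/ meets the structural description of the rule, so the form surfaces unchanged.

julurinuufla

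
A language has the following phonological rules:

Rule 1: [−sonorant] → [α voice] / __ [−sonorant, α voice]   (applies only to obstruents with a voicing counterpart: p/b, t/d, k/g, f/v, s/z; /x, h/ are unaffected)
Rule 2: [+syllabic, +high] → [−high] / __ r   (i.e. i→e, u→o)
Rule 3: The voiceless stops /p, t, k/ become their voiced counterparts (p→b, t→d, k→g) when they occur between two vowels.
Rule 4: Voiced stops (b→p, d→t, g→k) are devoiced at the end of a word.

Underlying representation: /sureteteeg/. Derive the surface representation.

sorededeek

Rule 1 (regressive voicing assimilation): no segment meets the environment; /sureteteeg/ is unchanged.
Rule 2 (pre-rhotic lowering): /u/ is a high vowel immediately before /r/, so it lowers to [o]. /sureteteeg/ → soreteteeg.
Rule 3 (intervocalic voicing): /t/ is a voiceless stop between vowels /e/ and /e/, so it voices to [d]. /t/ is a voiceless stop between vowels /e/ and /e/, so it voices to [d]. /soreteteeg/ → sorededeeg.
Rule 4 (final devoicing): /g/ is a voiced stop in word-final position, so it devoices to [k]. /sorededeeg/ → sorededeek.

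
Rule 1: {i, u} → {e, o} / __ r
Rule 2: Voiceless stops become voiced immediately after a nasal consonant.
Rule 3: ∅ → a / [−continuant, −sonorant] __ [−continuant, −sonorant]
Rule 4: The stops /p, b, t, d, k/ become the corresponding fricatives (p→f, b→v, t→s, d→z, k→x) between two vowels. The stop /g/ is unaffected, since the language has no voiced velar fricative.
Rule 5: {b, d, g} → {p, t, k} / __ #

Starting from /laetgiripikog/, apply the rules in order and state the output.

Rule 1 (pre-rhotic lowering): /i/ is a high vowel immediately before /r/, so it lowers to [e]. /laetgiripikog/ → laetgeripikog.
Rule 2 (post-nasal voicing): no segment meets the environment; /laetgeripikog/ is unchanged.
Rule 3 (stop-cluster a-epenthesis): /t/ and /g/ form a stop–stop cluster, so [a] is inserted between them. /laetgeripikog/ → laetageripikog.
Rule 4 (intervocalic spirantization): /t/ is a stop between vowels /e/ and /a/, so it spirantizes to the fricative [s]. /p/ is a stop between vowels /i/ and /i/, so it spirantizes to the fricative [f]. /k/ is a stop between vowels /i/ and /o/, so it spirantizes to the fricative [x]. /laetageripikog/ → laesagerifixog.
Rule 5 (final devoicing): /g/ is a voiced stop in word-final position, so it devoices to [k]. /laesagerifixog/ → laesagerifixok.

laesagerifixok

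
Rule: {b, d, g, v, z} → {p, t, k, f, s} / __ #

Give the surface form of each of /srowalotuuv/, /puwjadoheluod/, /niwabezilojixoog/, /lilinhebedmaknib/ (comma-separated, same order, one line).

/srowalotuuv/: /v/ is a voiced obstruent in word-final position, so it devoices to [f]. → [srowalotuuf].
/puwjadoheluod/: /d/ is a voiced obstruent in word-final position, so it devoices to [t]. → [puwjadoheluot].
/niwabezilojixoog/: /g/ is a voiced obstruent in word-final position, so it devoices to [k]. → [niwabezilojixook].
/lilinhebedmaknib/: /b/ is a voiced obstruent in word-final position, so it devoices to [p]. → [lilinhebedmaknip].

srowalotuuf, puwjadoheluot, niwabezilojixook, lilinhebedmaknip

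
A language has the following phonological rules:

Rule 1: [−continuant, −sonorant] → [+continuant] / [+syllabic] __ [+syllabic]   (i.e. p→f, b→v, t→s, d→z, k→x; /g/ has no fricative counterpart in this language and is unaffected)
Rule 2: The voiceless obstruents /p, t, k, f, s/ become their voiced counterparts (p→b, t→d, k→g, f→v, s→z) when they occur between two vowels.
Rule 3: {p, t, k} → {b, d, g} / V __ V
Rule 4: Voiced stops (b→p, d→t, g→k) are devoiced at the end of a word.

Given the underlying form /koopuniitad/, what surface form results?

koovuniizat

Rule 1 (intervocalic spirantization): /p/ is a stop between vowels /o/ and /u/, so it spirantizes to the fricative [f]. /t/ is a stop between vowels /i/ and /a/, so it spirantizes to the fricative [s]. /koopuniitad/ → koofuniisad.
Rule 2 (intervocalic voicing): /f/ is a voiceless obstruent between vowels /o/ and /u/, so it voices to [v]. /s/ is a voiceless obstruent between vowels /i/ and /a/, so it voices to [z]. /koofuniisad/ → koovuniizad.
Rule 3 (intervocalic voicing): no segment meets the environment; /koovuniizad/ is unchanged.
Rule 4 (final devoicing): /d/ is a voiced stop in word-final position, so it devoices to [t]. /koovuniizad/ → koovuniizat.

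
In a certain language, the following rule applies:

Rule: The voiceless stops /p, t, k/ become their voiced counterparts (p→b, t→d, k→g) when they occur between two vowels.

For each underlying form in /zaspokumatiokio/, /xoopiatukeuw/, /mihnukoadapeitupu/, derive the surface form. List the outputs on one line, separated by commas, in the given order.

zaspogumadiogio, xoobiadugeuw, mihnugoadabeidubu

/zaspokumatiokio/: /k/ is a voiceless stop between vowels /o/ and /u/, so it voices to [g]. /t/ is a voiceless stop between vowels /a/ and /i/, so it voices to [d]. /k/ is a voiceless stop between vowels /o/ and /i/, so it voices to [g]. → [zaspogumadiogio].
/xoopiatukeuw/: /p/ is a voiceless stop between vowels /o/ and /i/, so it voices to [b]. /t/ is a voiceless stop between vowels /a/ and /u/, so it voices to [d]. /k/ is a voiceless stop between vowels /u/ and /e/, so it voices to [g]. → [xoobiadugeuw].
/mihnukoadapeitupu/: /k/ is a voiceless stop between vowels /u/ and /o/, so it voices to [g]. /p/ is a voiceless stop between vowels /a/ and /e/, so it voices to [b]. /t/ is a voiceless stop between vowels /i/ and /u/, so it voices to [d]. /p/ is a voiceless stop between vowels /u/ and /u/, so it voices to [b]. → [mihnugoadabeidubu].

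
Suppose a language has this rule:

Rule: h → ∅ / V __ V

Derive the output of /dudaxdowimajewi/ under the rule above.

dudaxdowimajewi

No segment of /dudaxdowimajewi/ meets the structural description of the rule, so the form surfaces unchanged.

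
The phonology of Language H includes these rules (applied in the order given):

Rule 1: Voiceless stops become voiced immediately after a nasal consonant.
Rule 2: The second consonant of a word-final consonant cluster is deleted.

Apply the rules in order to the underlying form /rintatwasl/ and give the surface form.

rindatwas

Rule 1 (post-nasal voicing): /t/ is a voiceless stop immediately after the nasal /n/, so it voices to [d]. /rintatwasl/ → rindatwasl.
Rule 2 (final cluster simplification): /l/ is the second consonant of a word-final cluster /sl/, so it deletes. /rindatwasl/ → rindatwas.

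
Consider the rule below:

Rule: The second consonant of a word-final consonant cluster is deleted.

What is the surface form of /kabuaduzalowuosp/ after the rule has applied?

kabuaduzalowuos

/p/ is the second consonant of a word-final cluster /sp/, so it deletes.
Surface form: [kabuaduzalowuos].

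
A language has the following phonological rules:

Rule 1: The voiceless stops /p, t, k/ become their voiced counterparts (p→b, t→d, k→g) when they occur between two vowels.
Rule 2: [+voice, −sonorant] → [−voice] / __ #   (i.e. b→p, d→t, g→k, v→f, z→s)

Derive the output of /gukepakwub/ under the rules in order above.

Rule 1 (intervocalic voicing): /k/ is a voiceless stop between vowels /u/ and /e/, so it voices to [g]. /p/ is a voiceless stop between vowels /e/ and /a/, so it voices to [b]. /gukepakwub/ → gugebakwub.
Rule 2 (final devoicing): /b/ is a voiced obstruent in word-final position, so it devoices to [p]. /gugebakwub/ → gugebakwup.

gugebakwup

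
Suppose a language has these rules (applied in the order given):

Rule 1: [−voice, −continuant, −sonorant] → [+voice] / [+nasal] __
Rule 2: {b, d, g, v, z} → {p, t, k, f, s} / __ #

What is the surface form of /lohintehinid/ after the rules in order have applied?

lohindehinit

Rule 1 (post-nasal voicing): /t/ is a voiceless stop immediately after the nasal /n/, so it voices to [d]. /lohintehinid/ → lohindehinid.
Rule 2 (final devoicing): /d/ is a voiced obstruent in word-final position, so it devoices to [t]. /lohindehinid/ → lohindehinit.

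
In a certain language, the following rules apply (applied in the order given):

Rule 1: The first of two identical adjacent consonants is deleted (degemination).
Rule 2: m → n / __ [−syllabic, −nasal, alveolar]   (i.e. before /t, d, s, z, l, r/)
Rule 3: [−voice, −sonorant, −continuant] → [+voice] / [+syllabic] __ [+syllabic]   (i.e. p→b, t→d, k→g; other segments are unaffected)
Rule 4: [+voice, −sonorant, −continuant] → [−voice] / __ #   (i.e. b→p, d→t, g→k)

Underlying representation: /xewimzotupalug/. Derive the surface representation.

Rule 1 (degemination): no segment meets the environment; /xewimzotupalug/ is unchanged.
Rule 2 (nasal place assimilation): /m/ precedes the alveolar consonant /z/, so it assimilates in place to [n]. /xewimzotupalug/ → xewinzotupalug.
Rule 3 (intervocalic voicing): /t/ is a voiceless stop between vowels /o/ and /u/, so it voices to [d]. /p/ is a voiceless stop between vowels /u/ and /a/, so it voices to [b]. /xewinzotupalug/ → xewinzodubalug.
Rule 4 (final devoicing): /g/ is a voiced stop in word-final position, so it devoices to [k]. /xewinzodubalug/ → xewinzodubaluk.

xewinzodubaluk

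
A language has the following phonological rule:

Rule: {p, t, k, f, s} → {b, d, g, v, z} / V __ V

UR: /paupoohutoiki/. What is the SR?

Scanning /paupoohutoiki/: /p/ at position 1 is not in the conditioning environment; /p/ is a voiceless obstruent between vowels /u/ and /o/, so it voices to [b]; /t/ is a voiceless obstruent between vowels /u/ and /o/, so it voices to [d]; /k/ is a voiceless obstruent between vowels /i/ and /i/, so it voices to [g].
Result: [pauboohudoigi].

pauboohudoigi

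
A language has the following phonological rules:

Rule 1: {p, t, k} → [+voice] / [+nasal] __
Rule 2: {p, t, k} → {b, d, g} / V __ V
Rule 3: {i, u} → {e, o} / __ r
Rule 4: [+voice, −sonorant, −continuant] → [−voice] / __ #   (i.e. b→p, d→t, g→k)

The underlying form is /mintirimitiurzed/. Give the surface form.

minderimidiorzet

Rule 1 (post-nasal voicing): /t/ is a voiceless stop immediately after the nasal /n/, so it voices to [d]. /mintirimitiurzed/ → mindirimitiurzed.
Rule 2 (intervocalic voicing): /t/ is a voiceless stop between vowels /i/ and /i/, so it voices to [d]. /mindirimitiurzed/ → mindirimidiurzed.
Rule 3 (pre-rhotic lowering): /i/ is a high vowel immediately before /r/, so it lowers to [e]. /u/ is a high vowel immediately before /r/, so it lowers to [o]. /mindirimidiurzed/ → minderimidiorzed.
Rule 4 (final devoicing): /d/ is a voiced stop in word-final position, so it devoices to [t]. /minderimidiorzed/ → minderimidiorzet.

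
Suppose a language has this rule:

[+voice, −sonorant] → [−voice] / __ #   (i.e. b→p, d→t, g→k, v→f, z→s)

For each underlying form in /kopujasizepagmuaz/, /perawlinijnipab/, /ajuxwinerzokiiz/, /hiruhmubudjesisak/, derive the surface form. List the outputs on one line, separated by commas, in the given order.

/kopujasizepagmuaz/: /z/ is a voiced obstruent in word-final position, so it devoices to [s]. → [kopujasizepagmuas].
/perawlinijnipab/: /b/ is a voiced obstruent in word-final position, so it devoices to [p]. → [perawlinijnipap].
/ajuxwinerzokiiz/: /z/ is a voiced obstruent in word-final position, so it devoices to [s]. → [ajuxwinerzokiis].
/hiruhmubudjesisak/: the rule's environment is not met; surfaces unchanged as [hiruhmubudjesisak].

kopujasizepagmuas, perawlinijnipap, ajuxwinerzokiis, hiruhmubudjesisak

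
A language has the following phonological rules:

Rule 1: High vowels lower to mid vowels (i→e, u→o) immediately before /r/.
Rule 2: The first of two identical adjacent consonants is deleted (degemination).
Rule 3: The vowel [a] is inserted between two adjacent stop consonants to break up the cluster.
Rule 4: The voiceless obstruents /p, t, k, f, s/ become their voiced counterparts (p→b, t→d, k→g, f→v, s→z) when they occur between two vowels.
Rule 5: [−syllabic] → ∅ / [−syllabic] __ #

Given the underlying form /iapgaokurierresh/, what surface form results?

Rule 1 (pre-rhotic lowering): /u/ is a high vowel immediately before /r/, so it lowers to [o]. /iapgaokurierresh/ → iapgaokorierresh.
Rule 2 (degemination): /rr/ is a geminate; the first /r/ deletes. /iapgaokorierresh/ → iapgaokorieresh.
Rule 3 (stop-cluster a-epenthesis): /p/ and /g/ form a stop–stop cluster, so [a] is inserted between them. /iapgaokorieresh/ → iapagaokorieresh.
Rule 4 (intervocalic voicing): /p/ is a voiceless obstruent between vowels /a/ and /a/, so it voices to [b]. /k/ is a voiceless obstruent between vowels /o/ and /o/, so it voices to [g]. /iapagaokorieresh/ → iabagaogorieresh.
Rule 5 (final cluster simplification): /h/ is the second consonant of a word-final cluster /sh/, so it deletes. /iabagaogorieresh/ → iabagaogorieres.

iabagaogorieres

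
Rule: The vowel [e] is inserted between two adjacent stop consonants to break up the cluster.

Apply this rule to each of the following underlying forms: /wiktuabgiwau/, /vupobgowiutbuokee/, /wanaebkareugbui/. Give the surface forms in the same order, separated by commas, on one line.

/wiktuabgiwau/: /k/ and /t/ form a stop–stop cluster, so [e] is inserted between them. /b/ and /g/ form a stop–stop cluster, so [e] is inserted between them. → [wiketuabegiwau].
/vupobgowiutbuokee/: /b/ and /g/ form a stop–stop cluster, so [e] is inserted between them. /t/ and /b/ form a stop–stop cluster, so [e] is inserted between them. → [vupobegowiutebuokee].
/wanaebkareugbui/: /b/ and /k/ form a stop–stop cluster, so [e] is inserted between them. /g/ and /b/ form a stop–stop cluster, so [e] is inserted between them. → [wanaebekareugebui].

wiketuabegiwau, vupobegowiutebuokee, wanaebekareugebui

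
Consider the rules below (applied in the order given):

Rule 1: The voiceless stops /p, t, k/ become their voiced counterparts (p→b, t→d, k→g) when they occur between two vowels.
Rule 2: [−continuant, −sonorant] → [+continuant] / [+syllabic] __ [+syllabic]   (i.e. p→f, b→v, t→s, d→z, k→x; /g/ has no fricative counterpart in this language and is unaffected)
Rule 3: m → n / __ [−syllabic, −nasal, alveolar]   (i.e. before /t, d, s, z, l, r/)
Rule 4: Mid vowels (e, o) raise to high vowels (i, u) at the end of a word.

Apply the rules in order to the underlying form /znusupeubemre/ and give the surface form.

Rule 1 (intervocalic voicing): /p/ is a voiceless stop between vowels /u/ and /e/, so it voices to [b]. /znusupeubemre/ → znusubeubemre.
Rule 2 (intervocalic spirantization): /b/ is a stop between vowels /u/ and /e/, so it spirantizes to the fricative [v]. /b/ is a stop between vowels /u/ and /e/, so it spirantizes to the fricative [v]. /znusubeubemre/ → znusuveuvemre.
Rule 3 (nasal place assimilation): /m/ precedes the alveolar consonant /r/, so it assimilates in place to [n]. /znusuveuvemre/ → znusuveuvenre.
Rule 4 (final vowel raising): /e/ is a mid vowel in word-final position, so it raises to [i]. /znusuveuvenre/ → znusuveuvenri.

znusuveuvenri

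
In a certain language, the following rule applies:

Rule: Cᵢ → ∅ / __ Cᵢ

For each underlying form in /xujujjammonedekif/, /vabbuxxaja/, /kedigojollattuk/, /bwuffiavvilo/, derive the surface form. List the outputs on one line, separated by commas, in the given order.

/xujujjammonedekif/: /jj/ is a geminate; the first /j/ deletes. /mm/ is a geminate; the first /m/ deletes. → [xujujamonedekif].
/vabbuxxaja/: /bb/ is a geminate; the first /b/ deletes. /xx/ is a geminate; the first /x/ deletes. → [vabuxaja].
/kedigojollattuk/: /ll/ is a geminate; the first /l/ deletes. /tt/ is a geminate; the first /t/ deletes. → [kedigojolatuk].
/bwuffiavvilo/: /ff/ is a geminate; the first /f/ deletes. /vv/ is a geminate; the first /v/ deletes. → [bwufiavilo].

xujujamonedekif, vabuxaja, kedigojolatuk, bwufiavilo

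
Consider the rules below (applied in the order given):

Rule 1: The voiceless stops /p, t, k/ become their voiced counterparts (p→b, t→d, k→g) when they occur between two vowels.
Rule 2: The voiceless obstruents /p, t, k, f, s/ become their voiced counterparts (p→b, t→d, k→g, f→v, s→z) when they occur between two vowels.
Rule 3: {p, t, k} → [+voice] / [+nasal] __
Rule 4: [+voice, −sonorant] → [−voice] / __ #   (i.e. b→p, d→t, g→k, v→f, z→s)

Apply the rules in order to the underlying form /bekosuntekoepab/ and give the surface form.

Rule 1 (intervocalic voicing): /k/ is a voiceless stop between vowels /e/ and /o/, so it voices to [g]. /k/ is a voiceless stop between vowels /e/ and /o/, so it voices to [g]. /p/ is a voiceless stop between vowels /e/ and /a/, so it voices to [b]. /bekosuntekoepab/ → begosuntegoebab.
Rule 2 (intervocalic voicing): /s/ is a voiceless obstruent between vowels /o/ and /u/, so it voices to [z]. /begosuntegoebab/ → begozuntegoebab.
Rule 3 (post-nasal voicing): /t/ is a voiceless stop immediately after the nasal /n/, so it voices to [d]. /begozuntegoebab/ → begozundegoebab.
Rule 4 (final devoicing): /b/ is a voiced obstruent in word-final position, so it devoices to [p]. /begozundegoebab/ → begozundegoebap.

begozundegoebap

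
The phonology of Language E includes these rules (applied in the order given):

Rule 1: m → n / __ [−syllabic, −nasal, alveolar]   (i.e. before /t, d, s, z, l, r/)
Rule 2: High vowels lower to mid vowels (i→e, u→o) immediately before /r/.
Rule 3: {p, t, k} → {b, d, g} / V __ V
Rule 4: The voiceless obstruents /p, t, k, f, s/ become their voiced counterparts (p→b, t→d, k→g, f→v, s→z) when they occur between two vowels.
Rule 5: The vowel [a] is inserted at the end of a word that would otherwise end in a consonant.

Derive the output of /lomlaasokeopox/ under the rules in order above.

Rule 1 (nasal place assimilation): /m/ precedes the alveolar consonant /l/, so it assimilates in place to [n]. /lomlaasokeopox/ → lonlaasokeopox.
Rule 2 (pre-rhotic lowering): no segment meets the environment; /lonlaasokeopox/ is unchanged.
Rule 3 (intervocalic voicing): /k/ is a voiceless stop between vowels /o/ and /e/, so it voices to [g]. /p/ is a voiceless stop between vowels /o/ and /o/, so it voices to [b]. /lonlaasokeopox/ → lonlaasogeobox.
Rule 4 (intervocalic voicing): /s/ is a voiceless obstruent between vowels /a/ and /o/, so it voices to [z]. /lonlaasogeobox/ → lonlaazogeobox.
Rule 5 (final a-epenthesis): the form ends in the consonant /x/, so [a] is inserted word-finally. /lonlaazogeobox/ → lonlaazogeoboxa.

lonlaazogeoboxa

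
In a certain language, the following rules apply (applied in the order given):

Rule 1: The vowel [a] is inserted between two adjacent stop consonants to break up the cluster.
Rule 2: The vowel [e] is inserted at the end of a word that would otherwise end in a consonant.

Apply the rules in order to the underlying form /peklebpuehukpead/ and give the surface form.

Rule 1 (stop-cluster a-epenthesis): /b/ and /p/ form a stop–stop cluster, so [a] is inserted between them. /k/ and /p/ form a stop–stop cluster, so [a] is inserted between them. /peklebpuehukpead/ → peklebapuehukapead.
Rule 2 (final e-epenthesis): the form ends in the consonant /d/, so [e] is inserted word-finally. /peklebapuehukapead/ → peklebapuehukapeade.

peklebapuehukapeade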